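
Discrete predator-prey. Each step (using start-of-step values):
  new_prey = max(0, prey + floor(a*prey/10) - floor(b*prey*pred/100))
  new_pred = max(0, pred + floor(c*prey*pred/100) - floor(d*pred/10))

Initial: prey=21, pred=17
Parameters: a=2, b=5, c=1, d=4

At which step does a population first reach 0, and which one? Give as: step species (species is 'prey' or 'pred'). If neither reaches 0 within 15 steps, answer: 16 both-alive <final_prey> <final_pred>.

Answer: 16 both-alive 2 2

Derivation:
Step 1: prey: 21+4-17=8; pred: 17+3-6=14
Step 2: prey: 8+1-5=4; pred: 14+1-5=10
Step 3: prey: 4+0-2=2; pred: 10+0-4=6
Step 4: prey: 2+0-0=2; pred: 6+0-2=4
Step 5: prey: 2+0-0=2; pred: 4+0-1=3
Step 6: prey: 2+0-0=2; pred: 3+0-1=2
Step 7: prey: 2+0-0=2; pred: 2+0-0=2
Steps 8-15: state stable at prey=2, pred=2 (no change)
No extinction within 15 steps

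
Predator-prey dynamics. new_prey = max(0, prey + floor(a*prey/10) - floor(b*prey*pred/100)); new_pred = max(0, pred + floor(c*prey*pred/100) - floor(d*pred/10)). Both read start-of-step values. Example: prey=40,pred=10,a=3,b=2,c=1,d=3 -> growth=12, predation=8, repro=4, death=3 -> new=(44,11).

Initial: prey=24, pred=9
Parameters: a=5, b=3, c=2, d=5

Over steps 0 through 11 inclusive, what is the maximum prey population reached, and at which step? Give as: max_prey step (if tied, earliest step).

Step 1: prey: 24+12-6=30; pred: 9+4-4=9
Step 2: prey: 30+15-8=37; pred: 9+5-4=10
Step 3: prey: 37+18-11=44; pred: 10+7-5=12
Step 4: prey: 44+22-15=51; pred: 12+10-6=16
Step 5: prey: 51+25-24=52; pred: 16+16-8=24
Step 6: prey: 52+26-37=41; pred: 24+24-12=36
Step 7: prey: 41+20-44=17; pred: 36+29-18=47
Step 8: prey: 17+8-23=2; pred: 47+15-23=39
Step 9: prey: 2+1-2=1; pred: 39+1-19=21
Step 10: prey: 1+0-0=1; pred: 21+0-10=11
Step 11: prey: 1+0-0=1; pred: 11+0-5=6
Max prey = 52 at step 5

Answer: 52 5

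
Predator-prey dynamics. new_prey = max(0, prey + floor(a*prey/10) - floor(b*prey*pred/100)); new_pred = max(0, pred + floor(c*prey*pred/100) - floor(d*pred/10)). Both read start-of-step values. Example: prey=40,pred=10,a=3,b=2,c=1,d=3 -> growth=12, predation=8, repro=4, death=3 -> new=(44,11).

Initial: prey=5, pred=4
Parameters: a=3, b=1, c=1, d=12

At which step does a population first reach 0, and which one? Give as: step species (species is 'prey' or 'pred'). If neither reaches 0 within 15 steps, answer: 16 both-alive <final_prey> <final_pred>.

Answer: 1 pred

Derivation:
Step 1: prey: 5+1-0=6; pred: 4+0-4=0
First extinction: pred at step 1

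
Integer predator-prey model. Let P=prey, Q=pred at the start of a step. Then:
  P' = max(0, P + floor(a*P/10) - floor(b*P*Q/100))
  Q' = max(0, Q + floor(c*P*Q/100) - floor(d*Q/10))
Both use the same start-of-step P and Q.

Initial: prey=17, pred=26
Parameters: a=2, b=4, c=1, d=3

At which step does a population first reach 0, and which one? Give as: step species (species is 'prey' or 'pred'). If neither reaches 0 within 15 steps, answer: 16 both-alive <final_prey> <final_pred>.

Step 1: prey: 17+3-17=3; pred: 26+4-7=23
Step 2: prey: 3+0-2=1; pred: 23+0-6=17
Step 3: prey: 1+0-0=1; pred: 17+0-5=12
Step 4: prey: 1+0-0=1; pred: 12+0-3=9
Step 5: prey: 1+0-0=1; pred: 9+0-2=7
Step 6: prey: 1+0-0=1; pred: 7+0-2=5
Step 7: prey: 1+0-0=1; pred: 5+0-1=4
Step 8: prey: 1+0-0=1; pred: 4+0-1=3
Step 9: prey: 1+0-0=1; pred: 3+0-0=3
Steps 10-15: state stable at prey=1, pred=3 (no change)
No extinction within 15 steps

Answer: 16 both-alive 1 3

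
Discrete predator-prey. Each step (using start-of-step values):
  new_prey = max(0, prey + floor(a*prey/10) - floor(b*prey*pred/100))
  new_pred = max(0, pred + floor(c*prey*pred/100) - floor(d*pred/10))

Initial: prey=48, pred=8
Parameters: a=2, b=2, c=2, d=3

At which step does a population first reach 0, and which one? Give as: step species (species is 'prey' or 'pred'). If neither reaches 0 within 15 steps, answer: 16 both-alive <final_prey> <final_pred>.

Answer: 6 prey

Derivation:
Step 1: prey: 48+9-7=50; pred: 8+7-2=13
Step 2: prey: 50+10-13=47; pred: 13+13-3=23
Step 3: prey: 47+9-21=35; pred: 23+21-6=38
Step 4: prey: 35+7-26=16; pred: 38+26-11=53
Step 5: prey: 16+3-16=3; pred: 53+16-15=54
Step 6: prey: 3+0-3=0; pred: 54+3-16=41
First extinction: prey at step 6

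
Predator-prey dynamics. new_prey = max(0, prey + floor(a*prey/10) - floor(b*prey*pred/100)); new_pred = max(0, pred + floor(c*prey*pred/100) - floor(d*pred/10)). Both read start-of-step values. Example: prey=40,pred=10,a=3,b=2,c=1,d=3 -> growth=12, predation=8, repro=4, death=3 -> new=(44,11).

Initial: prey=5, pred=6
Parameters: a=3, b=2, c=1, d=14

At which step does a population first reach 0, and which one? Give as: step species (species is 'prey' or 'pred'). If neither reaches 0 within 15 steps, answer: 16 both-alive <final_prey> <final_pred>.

Answer: 1 pred

Derivation:
Step 1: prey: 5+1-0=6; pred: 6+0-8=0
First extinction: pred at step 1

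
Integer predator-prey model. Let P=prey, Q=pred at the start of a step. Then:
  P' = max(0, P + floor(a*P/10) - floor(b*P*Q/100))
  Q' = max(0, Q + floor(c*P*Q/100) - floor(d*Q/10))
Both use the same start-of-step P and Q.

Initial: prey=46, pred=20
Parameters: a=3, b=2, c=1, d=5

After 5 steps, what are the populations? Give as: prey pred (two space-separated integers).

Step 1: prey: 46+13-18=41; pred: 20+9-10=19
Step 2: prey: 41+12-15=38; pred: 19+7-9=17
Step 3: prey: 38+11-12=37; pred: 17+6-8=15
Step 4: prey: 37+11-11=37; pred: 15+5-7=13
Step 5: prey: 37+11-9=39; pred: 13+4-6=11

Answer: 39 11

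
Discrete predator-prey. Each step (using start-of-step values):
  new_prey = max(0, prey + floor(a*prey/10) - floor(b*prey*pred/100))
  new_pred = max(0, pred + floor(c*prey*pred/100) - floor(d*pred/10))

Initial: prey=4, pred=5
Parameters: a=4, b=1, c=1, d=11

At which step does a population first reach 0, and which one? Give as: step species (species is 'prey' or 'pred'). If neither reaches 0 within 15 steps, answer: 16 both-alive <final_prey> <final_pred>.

Answer: 1 pred

Derivation:
Step 1: prey: 4+1-0=5; pred: 5+0-5=0
First extinction: pred at step 1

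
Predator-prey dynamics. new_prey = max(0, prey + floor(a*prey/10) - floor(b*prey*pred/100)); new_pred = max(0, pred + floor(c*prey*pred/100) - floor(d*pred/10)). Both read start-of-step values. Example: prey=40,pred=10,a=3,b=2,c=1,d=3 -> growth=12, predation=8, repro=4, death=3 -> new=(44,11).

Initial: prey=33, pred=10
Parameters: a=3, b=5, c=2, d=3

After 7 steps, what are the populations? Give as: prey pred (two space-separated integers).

Step 1: prey: 33+9-16=26; pred: 10+6-3=13
Step 2: prey: 26+7-16=17; pred: 13+6-3=16
Step 3: prey: 17+5-13=9; pred: 16+5-4=17
Step 4: prey: 9+2-7=4; pred: 17+3-5=15
Step 5: prey: 4+1-3=2; pred: 15+1-4=12
Step 6: prey: 2+0-1=1; pred: 12+0-3=9
Step 7: prey: 1+0-0=1; pred: 9+0-2=7

Answer: 1 7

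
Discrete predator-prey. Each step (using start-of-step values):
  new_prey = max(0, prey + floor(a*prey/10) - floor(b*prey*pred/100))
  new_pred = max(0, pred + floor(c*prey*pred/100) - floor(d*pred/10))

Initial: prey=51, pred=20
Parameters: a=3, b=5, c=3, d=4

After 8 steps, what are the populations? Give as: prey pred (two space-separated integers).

Step 1: prey: 51+15-51=15; pred: 20+30-8=42
Step 2: prey: 15+4-31=0; pred: 42+18-16=44
Step 3: prey: 0+0-0=0; pred: 44+0-17=27
Step 4: prey: 0+0-0=0; pred: 27+0-10=17
Step 5: prey: 0+0-0=0; pred: 17+0-6=11
Step 6: prey: 0+0-0=0; pred: 11+0-4=7
Step 7: prey: 0+0-0=0; pred: 7+0-2=5
Step 8: prey: 0+0-0=0; pred: 5+0-2=3

Answer: 0 3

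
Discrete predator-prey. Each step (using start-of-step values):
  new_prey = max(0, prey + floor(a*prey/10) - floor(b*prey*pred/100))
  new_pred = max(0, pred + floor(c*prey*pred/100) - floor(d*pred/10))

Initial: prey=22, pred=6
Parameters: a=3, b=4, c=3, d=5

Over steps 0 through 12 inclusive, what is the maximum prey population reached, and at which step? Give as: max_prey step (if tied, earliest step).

Answer: 25 3

Derivation:
Step 1: prey: 22+6-5=23; pred: 6+3-3=6
Step 2: prey: 23+6-5=24; pred: 6+4-3=7
Step 3: prey: 24+7-6=25; pred: 7+5-3=9
Step 4: prey: 25+7-9=23; pred: 9+6-4=11
Step 5: prey: 23+6-10=19; pred: 11+7-5=13
Step 6: prey: 19+5-9=15; pred: 13+7-6=14
Step 7: prey: 15+4-8=11; pred: 14+6-7=13
Step 8: prey: 11+3-5=9; pred: 13+4-6=11
Step 9: prey: 9+2-3=8; pred: 11+2-5=8
Step 10: prey: 8+2-2=8; pred: 8+1-4=5
Step 11: prey: 8+2-1=9; pred: 5+1-2=4
Step 12: prey: 9+2-1=10; pred: 4+1-2=3
Max prey = 25 at step 3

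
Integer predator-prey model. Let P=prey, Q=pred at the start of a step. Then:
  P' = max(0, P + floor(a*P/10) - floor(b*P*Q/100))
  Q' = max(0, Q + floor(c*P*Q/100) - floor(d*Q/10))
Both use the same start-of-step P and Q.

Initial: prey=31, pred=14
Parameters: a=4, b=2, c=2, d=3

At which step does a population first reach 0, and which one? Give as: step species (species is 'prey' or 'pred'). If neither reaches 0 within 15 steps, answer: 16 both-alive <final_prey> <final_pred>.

Answer: 16 both-alive 1 3

Derivation:
Step 1: prey: 31+12-8=35; pred: 14+8-4=18
Step 2: prey: 35+14-12=37; pred: 18+12-5=25
Step 3: prey: 37+14-18=33; pred: 25+18-7=36
Step 4: prey: 33+13-23=23; pred: 36+23-10=49
Step 5: prey: 23+9-22=10; pred: 49+22-14=57
Step 6: prey: 10+4-11=3; pred: 57+11-17=51
Step 7: prey: 3+1-3=1; pred: 51+3-15=39
Step 8: prey: 1+0-0=1; pred: 39+0-11=28
Step 9: prey: 1+0-0=1; pred: 28+0-8=20
Step 10: prey: 1+0-0=1; pred: 20+0-6=14
Step 11: prey: 1+0-0=1; pred: 14+0-4=10
Step 12: prey: 1+0-0=1; pred: 10+0-3=7
Step 13: prey: 1+0-0=1; pred: 7+0-2=5
Step 14: prey: 1+0-0=1; pred: 5+0-1=4
Step 15: prey: 1+0-0=1; pred: 4+0-1=3
No extinction within 15 steps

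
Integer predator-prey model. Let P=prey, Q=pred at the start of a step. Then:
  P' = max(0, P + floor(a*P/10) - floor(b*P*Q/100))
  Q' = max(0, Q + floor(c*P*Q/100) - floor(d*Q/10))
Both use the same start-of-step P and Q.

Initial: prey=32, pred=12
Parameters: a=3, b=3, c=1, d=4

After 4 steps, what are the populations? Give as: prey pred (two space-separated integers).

Step 1: prey: 32+9-11=30; pred: 12+3-4=11
Step 2: prey: 30+9-9=30; pred: 11+3-4=10
Step 3: prey: 30+9-9=30; pred: 10+3-4=9
Step 4: prey: 30+9-8=31; pred: 9+2-3=8

Answer: 31 8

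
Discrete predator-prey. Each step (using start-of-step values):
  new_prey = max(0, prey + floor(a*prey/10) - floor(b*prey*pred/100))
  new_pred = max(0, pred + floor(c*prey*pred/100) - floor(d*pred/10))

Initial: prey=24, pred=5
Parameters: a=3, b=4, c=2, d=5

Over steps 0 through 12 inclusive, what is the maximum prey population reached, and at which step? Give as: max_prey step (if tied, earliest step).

Answer: 38 6

Derivation:
Step 1: prey: 24+7-4=27; pred: 5+2-2=5
Step 2: prey: 27+8-5=30; pred: 5+2-2=5
Step 3: prey: 30+9-6=33; pred: 5+3-2=6
Step 4: prey: 33+9-7=35; pred: 6+3-3=6
Step 5: prey: 35+10-8=37; pred: 6+4-3=7
Step 6: prey: 37+11-10=38; pred: 7+5-3=9
Step 7: prey: 38+11-13=36; pred: 9+6-4=11
Step 8: prey: 36+10-15=31; pred: 11+7-5=13
Step 9: prey: 31+9-16=24; pred: 13+8-6=15
Step 10: prey: 24+7-14=17; pred: 15+7-7=15
Step 11: prey: 17+5-10=12; pred: 15+5-7=13
Step 12: prey: 12+3-6=9; pred: 13+3-6=10
Max prey = 38 at step 6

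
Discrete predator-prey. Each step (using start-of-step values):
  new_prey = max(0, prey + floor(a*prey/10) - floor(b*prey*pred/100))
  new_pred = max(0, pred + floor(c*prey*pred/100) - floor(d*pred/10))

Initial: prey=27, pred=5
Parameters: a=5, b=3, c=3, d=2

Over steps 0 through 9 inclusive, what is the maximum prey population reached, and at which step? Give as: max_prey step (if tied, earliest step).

Answer: 49 3

Derivation:
Step 1: prey: 27+13-4=36; pred: 5+4-1=8
Step 2: prey: 36+18-8=46; pred: 8+8-1=15
Step 3: prey: 46+23-20=49; pred: 15+20-3=32
Step 4: prey: 49+24-47=26; pred: 32+47-6=73
Step 5: prey: 26+13-56=0; pred: 73+56-14=115
Step 6: prey: 0+0-0=0; pred: 115+0-23=92
Step 7: prey: 0+0-0=0; pred: 92+0-18=74
Step 8: prey: 0+0-0=0; pred: 74+0-14=60
Step 9: prey: 0+0-0=0; pred: 60+0-12=48
Max prey = 49 at step 3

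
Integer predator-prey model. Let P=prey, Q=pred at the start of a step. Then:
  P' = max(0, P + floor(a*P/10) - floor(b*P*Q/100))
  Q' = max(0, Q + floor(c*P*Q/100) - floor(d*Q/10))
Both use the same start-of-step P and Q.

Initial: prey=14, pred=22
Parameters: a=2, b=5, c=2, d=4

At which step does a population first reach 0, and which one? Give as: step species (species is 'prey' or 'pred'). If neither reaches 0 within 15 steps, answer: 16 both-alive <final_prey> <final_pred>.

Answer: 2 prey

Derivation:
Step 1: prey: 14+2-15=1; pred: 22+6-8=20
Step 2: prey: 1+0-1=0; pred: 20+0-8=12
First extinction: prey at step 2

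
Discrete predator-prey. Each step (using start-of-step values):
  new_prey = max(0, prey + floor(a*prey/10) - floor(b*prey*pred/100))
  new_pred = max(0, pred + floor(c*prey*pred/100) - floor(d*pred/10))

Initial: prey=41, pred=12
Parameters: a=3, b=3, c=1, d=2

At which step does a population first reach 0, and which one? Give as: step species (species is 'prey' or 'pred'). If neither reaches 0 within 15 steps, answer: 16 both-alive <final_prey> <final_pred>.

Step 1: prey: 41+12-14=39; pred: 12+4-2=14
Step 2: prey: 39+11-16=34; pred: 14+5-2=17
Step 3: prey: 34+10-17=27; pred: 17+5-3=19
Step 4: prey: 27+8-15=20; pred: 19+5-3=21
Step 5: prey: 20+6-12=14; pred: 21+4-4=21
Step 6: prey: 14+4-8=10; pred: 21+2-4=19
Step 7: prey: 10+3-5=8; pred: 19+1-3=17
Step 8: prey: 8+2-4=6; pred: 17+1-3=15
Step 9: prey: 6+1-2=5; pred: 15+0-3=12
Step 10: prey: 5+1-1=5; pred: 12+0-2=10
Step 11: prey: 5+1-1=5; pred: 10+0-2=8
Step 12: prey: 5+1-1=5; pred: 8+0-1=7
Step 13: prey: 5+1-1=5; pred: 7+0-1=6
Step 14: prey: 5+1-0=6; pred: 6+0-1=5
Step 15: prey: 6+1-0=7; pred: 5+0-1=4
No extinction within 15 steps

Answer: 16 both-alive 7 4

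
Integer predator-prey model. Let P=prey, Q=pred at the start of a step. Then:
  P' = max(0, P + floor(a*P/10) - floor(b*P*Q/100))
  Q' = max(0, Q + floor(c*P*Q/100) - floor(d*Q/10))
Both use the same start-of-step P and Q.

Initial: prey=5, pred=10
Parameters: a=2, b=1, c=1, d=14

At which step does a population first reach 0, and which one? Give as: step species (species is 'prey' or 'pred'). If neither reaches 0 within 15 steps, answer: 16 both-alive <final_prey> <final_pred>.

Answer: 1 pred

Derivation:
Step 1: prey: 5+1-0=6; pred: 10+0-14=0
First extinction: pred at step 1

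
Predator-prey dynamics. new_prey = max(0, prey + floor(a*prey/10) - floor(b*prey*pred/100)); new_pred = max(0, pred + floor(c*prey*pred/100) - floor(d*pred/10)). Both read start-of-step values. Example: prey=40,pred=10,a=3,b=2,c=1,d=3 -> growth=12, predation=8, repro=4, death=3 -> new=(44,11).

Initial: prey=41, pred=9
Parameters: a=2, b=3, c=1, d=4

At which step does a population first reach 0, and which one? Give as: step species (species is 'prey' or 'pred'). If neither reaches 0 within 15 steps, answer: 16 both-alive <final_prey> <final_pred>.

Answer: 16 both-alive 30 7

Derivation:
Step 1: prey: 41+8-11=38; pred: 9+3-3=9
Step 2: prey: 38+7-10=35; pred: 9+3-3=9
Step 3: prey: 35+7-9=33; pred: 9+3-3=9
Step 4: prey: 33+6-8=31; pred: 9+2-3=8
Step 5: prey: 31+6-7=30; pred: 8+2-3=7
Step 6: prey: 30+6-6=30; pred: 7+2-2=7
Steps 7-15: state stable at prey=30, pred=7 (no change)
No extinction within 15 steps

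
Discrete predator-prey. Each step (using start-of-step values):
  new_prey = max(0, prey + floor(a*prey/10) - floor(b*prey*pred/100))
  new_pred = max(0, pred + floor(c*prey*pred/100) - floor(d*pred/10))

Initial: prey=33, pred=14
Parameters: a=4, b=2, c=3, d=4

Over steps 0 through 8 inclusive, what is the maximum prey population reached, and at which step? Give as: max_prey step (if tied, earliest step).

Step 1: prey: 33+13-9=37; pred: 14+13-5=22
Step 2: prey: 37+14-16=35; pred: 22+24-8=38
Step 3: prey: 35+14-26=23; pred: 38+39-15=62
Step 4: prey: 23+9-28=4; pred: 62+42-24=80
Step 5: prey: 4+1-6=0; pred: 80+9-32=57
Step 6: prey: 0+0-0=0; pred: 57+0-22=35
Step 7: prey: 0+0-0=0; pred: 35+0-14=21
Step 8: prey: 0+0-0=0; pred: 21+0-8=13
Max prey = 37 at step 1

Answer: 37 1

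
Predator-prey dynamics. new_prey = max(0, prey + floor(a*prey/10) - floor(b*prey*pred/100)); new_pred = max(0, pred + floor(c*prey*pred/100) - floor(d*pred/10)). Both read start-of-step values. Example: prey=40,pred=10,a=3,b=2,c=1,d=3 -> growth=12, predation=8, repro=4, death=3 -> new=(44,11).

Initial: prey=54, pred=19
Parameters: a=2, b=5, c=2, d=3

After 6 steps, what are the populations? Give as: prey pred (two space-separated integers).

Step 1: prey: 54+10-51=13; pred: 19+20-5=34
Step 2: prey: 13+2-22=0; pred: 34+8-10=32
Step 3: prey: 0+0-0=0; pred: 32+0-9=23
Step 4: prey: 0+0-0=0; pred: 23+0-6=17
Step 5: prey: 0+0-0=0; pred: 17+0-5=12
Step 6: prey: 0+0-0=0; pred: 12+0-3=9

Answer: 0 9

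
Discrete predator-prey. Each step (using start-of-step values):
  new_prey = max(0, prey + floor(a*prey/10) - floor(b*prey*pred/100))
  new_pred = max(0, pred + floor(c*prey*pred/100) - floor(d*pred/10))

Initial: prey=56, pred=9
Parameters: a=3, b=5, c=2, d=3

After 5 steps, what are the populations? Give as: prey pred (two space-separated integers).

Answer: 0 15

Derivation:
Step 1: prey: 56+16-25=47; pred: 9+10-2=17
Step 2: prey: 47+14-39=22; pred: 17+15-5=27
Step 3: prey: 22+6-29=0; pred: 27+11-8=30
Step 4: prey: 0+0-0=0; pred: 30+0-9=21
Step 5: prey: 0+0-0=0; pred: 21+0-6=15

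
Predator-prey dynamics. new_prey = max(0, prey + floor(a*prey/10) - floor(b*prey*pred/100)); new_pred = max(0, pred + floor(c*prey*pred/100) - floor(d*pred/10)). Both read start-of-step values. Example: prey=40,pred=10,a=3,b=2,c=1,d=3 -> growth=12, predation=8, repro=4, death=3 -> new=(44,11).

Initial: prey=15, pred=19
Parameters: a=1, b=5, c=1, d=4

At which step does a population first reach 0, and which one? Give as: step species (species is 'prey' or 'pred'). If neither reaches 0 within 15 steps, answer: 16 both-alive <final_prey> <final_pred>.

Answer: 16 both-alive 1 2

Derivation:
Step 1: prey: 15+1-14=2; pred: 19+2-7=14
Step 2: prey: 2+0-1=1; pred: 14+0-5=9
Step 3: prey: 1+0-0=1; pred: 9+0-3=6
Step 4: prey: 1+0-0=1; pred: 6+0-2=4
Step 5: prey: 1+0-0=1; pred: 4+0-1=3
Step 6: prey: 1+0-0=1; pred: 3+0-1=2
Step 7: prey: 1+0-0=1; pred: 2+0-0=2
Steps 8-15: state stable at prey=1, pred=2 (no change)
No extinction within 15 steps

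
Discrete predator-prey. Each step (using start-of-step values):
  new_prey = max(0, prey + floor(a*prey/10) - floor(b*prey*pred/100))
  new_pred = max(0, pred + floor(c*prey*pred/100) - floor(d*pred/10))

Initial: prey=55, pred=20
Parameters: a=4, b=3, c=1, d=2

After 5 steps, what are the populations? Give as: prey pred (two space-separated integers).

Answer: 2 26

Derivation:
Step 1: prey: 55+22-33=44; pred: 20+11-4=27
Step 2: prey: 44+17-35=26; pred: 27+11-5=33
Step 3: prey: 26+10-25=11; pred: 33+8-6=35
Step 4: prey: 11+4-11=4; pred: 35+3-7=31
Step 5: prey: 4+1-3=2; pred: 31+1-6=26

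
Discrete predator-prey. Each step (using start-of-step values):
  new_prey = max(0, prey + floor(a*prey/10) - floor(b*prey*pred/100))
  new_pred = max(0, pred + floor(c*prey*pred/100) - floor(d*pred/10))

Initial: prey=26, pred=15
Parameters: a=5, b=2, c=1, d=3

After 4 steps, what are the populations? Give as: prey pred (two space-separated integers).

Step 1: prey: 26+13-7=32; pred: 15+3-4=14
Step 2: prey: 32+16-8=40; pred: 14+4-4=14
Step 3: prey: 40+20-11=49; pred: 14+5-4=15
Step 4: prey: 49+24-14=59; pred: 15+7-4=18

Answer: 59 18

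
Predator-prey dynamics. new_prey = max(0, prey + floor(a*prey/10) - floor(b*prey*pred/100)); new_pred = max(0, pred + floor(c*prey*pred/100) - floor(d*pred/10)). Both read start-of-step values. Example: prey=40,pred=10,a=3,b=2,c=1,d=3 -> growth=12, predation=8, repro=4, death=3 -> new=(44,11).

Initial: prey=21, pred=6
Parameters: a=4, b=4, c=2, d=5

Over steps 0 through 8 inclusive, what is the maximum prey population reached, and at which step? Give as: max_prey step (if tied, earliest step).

Answer: 52 6

Derivation:
Step 1: prey: 21+8-5=24; pred: 6+2-3=5
Step 2: prey: 24+9-4=29; pred: 5+2-2=5
Step 3: prey: 29+11-5=35; pred: 5+2-2=5
Step 4: prey: 35+14-7=42; pred: 5+3-2=6
Step 5: prey: 42+16-10=48; pred: 6+5-3=8
Step 6: prey: 48+19-15=52; pred: 8+7-4=11
Step 7: prey: 52+20-22=50; pred: 11+11-5=17
Step 8: prey: 50+20-34=36; pred: 17+17-8=26
Max prey = 52 at step 6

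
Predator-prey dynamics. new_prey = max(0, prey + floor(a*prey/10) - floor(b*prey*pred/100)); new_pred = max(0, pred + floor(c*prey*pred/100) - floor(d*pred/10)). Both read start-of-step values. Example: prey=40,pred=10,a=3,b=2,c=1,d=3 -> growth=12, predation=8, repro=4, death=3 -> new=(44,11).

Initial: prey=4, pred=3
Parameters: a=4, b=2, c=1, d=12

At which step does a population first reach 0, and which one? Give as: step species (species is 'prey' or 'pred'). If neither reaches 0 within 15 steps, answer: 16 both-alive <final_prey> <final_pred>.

Step 1: prey: 4+1-0=5; pred: 3+0-3=0
First extinction: pred at step 1

Answer: 1 pred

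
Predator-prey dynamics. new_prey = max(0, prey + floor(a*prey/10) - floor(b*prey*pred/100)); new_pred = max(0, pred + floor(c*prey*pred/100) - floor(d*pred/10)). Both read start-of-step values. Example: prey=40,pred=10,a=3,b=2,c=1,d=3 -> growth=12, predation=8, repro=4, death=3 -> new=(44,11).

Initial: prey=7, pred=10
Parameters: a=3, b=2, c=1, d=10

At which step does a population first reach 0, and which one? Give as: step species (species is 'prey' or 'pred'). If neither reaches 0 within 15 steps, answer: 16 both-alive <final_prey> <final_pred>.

Answer: 1 pred

Derivation:
Step 1: prey: 7+2-1=8; pred: 10+0-10=0
First extinction: pred at step 1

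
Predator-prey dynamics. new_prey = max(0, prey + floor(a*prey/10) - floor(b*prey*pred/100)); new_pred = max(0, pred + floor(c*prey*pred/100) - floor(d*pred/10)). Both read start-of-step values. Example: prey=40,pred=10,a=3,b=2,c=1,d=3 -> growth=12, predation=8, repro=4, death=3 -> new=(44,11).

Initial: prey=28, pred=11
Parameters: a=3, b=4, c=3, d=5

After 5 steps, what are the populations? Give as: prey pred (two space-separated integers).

Step 1: prey: 28+8-12=24; pred: 11+9-5=15
Step 2: prey: 24+7-14=17; pred: 15+10-7=18
Step 3: prey: 17+5-12=10; pred: 18+9-9=18
Step 4: prey: 10+3-7=6; pred: 18+5-9=14
Step 5: prey: 6+1-3=4; pred: 14+2-7=9

Answer: 4 9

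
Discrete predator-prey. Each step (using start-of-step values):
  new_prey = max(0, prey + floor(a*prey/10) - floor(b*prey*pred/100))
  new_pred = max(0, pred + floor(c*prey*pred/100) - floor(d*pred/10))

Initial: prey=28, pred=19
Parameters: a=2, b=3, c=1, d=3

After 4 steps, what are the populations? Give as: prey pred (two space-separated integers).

Step 1: prey: 28+5-15=18; pred: 19+5-5=19
Step 2: prey: 18+3-10=11; pred: 19+3-5=17
Step 3: prey: 11+2-5=8; pred: 17+1-5=13
Step 4: prey: 8+1-3=6; pred: 13+1-3=11

Answer: 6 11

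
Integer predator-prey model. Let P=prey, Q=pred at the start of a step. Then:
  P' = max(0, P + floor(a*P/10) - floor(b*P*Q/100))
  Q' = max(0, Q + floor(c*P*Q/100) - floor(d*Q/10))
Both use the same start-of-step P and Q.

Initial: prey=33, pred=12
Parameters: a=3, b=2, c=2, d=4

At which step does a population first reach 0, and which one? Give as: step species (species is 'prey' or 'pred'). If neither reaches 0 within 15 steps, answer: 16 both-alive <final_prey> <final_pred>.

Step 1: prey: 33+9-7=35; pred: 12+7-4=15
Step 2: prey: 35+10-10=35; pred: 15+10-6=19
Step 3: prey: 35+10-13=32; pred: 19+13-7=25
Step 4: prey: 32+9-16=25; pred: 25+16-10=31
Step 5: prey: 25+7-15=17; pred: 31+15-12=34
Step 6: prey: 17+5-11=11; pred: 34+11-13=32
Step 7: prey: 11+3-7=7; pred: 32+7-12=27
Step 8: prey: 7+2-3=6; pred: 27+3-10=20
Step 9: prey: 6+1-2=5; pred: 20+2-8=14
Step 10: prey: 5+1-1=5; pred: 14+1-5=10
Step 11: prey: 5+1-1=5; pred: 10+1-4=7
Step 12: prey: 5+1-0=6; pred: 7+0-2=5
Step 13: prey: 6+1-0=7; pred: 5+0-2=3
Step 14: prey: 7+2-0=9; pred: 3+0-1=2
Step 15: prey: 9+2-0=11; pred: 2+0-0=2
No extinction within 15 steps

Answer: 16 both-alive 11 2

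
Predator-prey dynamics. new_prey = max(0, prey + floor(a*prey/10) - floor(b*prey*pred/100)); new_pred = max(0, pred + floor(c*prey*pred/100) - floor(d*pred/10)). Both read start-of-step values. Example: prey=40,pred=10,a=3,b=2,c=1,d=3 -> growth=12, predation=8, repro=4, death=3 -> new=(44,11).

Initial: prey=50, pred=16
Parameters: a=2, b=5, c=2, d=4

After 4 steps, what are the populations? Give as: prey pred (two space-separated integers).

Step 1: prey: 50+10-40=20; pred: 16+16-6=26
Step 2: prey: 20+4-26=0; pred: 26+10-10=26
Step 3: prey: 0+0-0=0; pred: 26+0-10=16
Step 4: prey: 0+0-0=0; pred: 16+0-6=10

Answer: 0 10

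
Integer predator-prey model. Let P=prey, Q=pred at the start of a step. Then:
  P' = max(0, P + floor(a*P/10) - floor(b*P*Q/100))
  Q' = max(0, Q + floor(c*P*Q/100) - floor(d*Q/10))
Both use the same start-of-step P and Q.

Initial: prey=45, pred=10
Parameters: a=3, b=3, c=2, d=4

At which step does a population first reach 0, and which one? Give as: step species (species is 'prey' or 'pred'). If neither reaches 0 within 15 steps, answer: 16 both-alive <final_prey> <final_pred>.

Step 1: prey: 45+13-13=45; pred: 10+9-4=15
Step 2: prey: 45+13-20=38; pred: 15+13-6=22
Step 3: prey: 38+11-25=24; pred: 22+16-8=30
Step 4: prey: 24+7-21=10; pred: 30+14-12=32
Step 5: prey: 10+3-9=4; pred: 32+6-12=26
Step 6: prey: 4+1-3=2; pred: 26+2-10=18
Step 7: prey: 2+0-1=1; pred: 18+0-7=11
Step 8: prey: 1+0-0=1; pred: 11+0-4=7
Step 9: prey: 1+0-0=1; pred: 7+0-2=5
Step 10: prey: 1+0-0=1; pred: 5+0-2=3
Step 11: prey: 1+0-0=1; pred: 3+0-1=2
Step 12: prey: 1+0-0=1; pred: 2+0-0=2
Steps 13-15: state stable at prey=1, pred=2 (no change)
No extinction within 15 steps

Answer: 16 both-alive 1 2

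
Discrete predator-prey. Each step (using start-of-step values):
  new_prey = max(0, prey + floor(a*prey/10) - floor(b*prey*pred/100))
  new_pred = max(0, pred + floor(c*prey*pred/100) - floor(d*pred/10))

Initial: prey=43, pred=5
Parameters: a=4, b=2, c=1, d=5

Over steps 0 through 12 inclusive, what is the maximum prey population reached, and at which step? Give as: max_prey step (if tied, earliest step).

Step 1: prey: 43+17-4=56; pred: 5+2-2=5
Step 2: prey: 56+22-5=73; pred: 5+2-2=5
Step 3: prey: 73+29-7=95; pred: 5+3-2=6
Step 4: prey: 95+38-11=122; pred: 6+5-3=8
Step 5: prey: 122+48-19=151; pred: 8+9-4=13
Step 6: prey: 151+60-39=172; pred: 13+19-6=26
Step 7: prey: 172+68-89=151; pred: 26+44-13=57
Step 8: prey: 151+60-172=39; pred: 57+86-28=115
Step 9: prey: 39+15-89=0; pred: 115+44-57=102
Step 10: prey: 0+0-0=0; pred: 102+0-51=51
Step 11: prey: 0+0-0=0; pred: 51+0-25=26
Step 12: prey: 0+0-0=0; pred: 26+0-13=13
Max prey = 172 at step 6

Answer: 172 6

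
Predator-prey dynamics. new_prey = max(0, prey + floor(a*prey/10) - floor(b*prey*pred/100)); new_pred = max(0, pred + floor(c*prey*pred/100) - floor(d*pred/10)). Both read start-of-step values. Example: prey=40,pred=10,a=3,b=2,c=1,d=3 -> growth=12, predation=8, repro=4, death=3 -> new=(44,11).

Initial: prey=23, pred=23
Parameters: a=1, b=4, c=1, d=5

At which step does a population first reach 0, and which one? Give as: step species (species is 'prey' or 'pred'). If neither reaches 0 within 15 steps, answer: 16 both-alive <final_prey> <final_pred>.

Answer: 16 both-alive 2 1

Derivation:
Step 1: prey: 23+2-21=4; pred: 23+5-11=17
Step 2: prey: 4+0-2=2; pred: 17+0-8=9
Step 3: prey: 2+0-0=2; pred: 9+0-4=5
Step 4: prey: 2+0-0=2; pred: 5+0-2=3
Step 5: prey: 2+0-0=2; pred: 3+0-1=2
Step 6: prey: 2+0-0=2; pred: 2+0-1=1
Step 7: prey: 2+0-0=2; pred: 1+0-0=1
Steps 8-15: state stable at prey=2, pred=1 (no change)
No extinction within 15 steps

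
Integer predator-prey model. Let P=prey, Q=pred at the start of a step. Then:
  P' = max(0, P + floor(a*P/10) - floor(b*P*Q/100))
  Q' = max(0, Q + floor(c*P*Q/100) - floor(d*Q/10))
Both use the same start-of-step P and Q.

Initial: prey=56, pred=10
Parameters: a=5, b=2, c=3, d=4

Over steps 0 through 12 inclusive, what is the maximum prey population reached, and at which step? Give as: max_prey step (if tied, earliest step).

Step 1: prey: 56+28-11=73; pred: 10+16-4=22
Step 2: prey: 73+36-32=77; pred: 22+48-8=62
Step 3: prey: 77+38-95=20; pred: 62+143-24=181
Step 4: prey: 20+10-72=0; pred: 181+108-72=217
Step 5: prey: 0+0-0=0; pred: 217+0-86=131
Step 6: prey: 0+0-0=0; pred: 131+0-52=79
Step 7: prey: 0+0-0=0; pred: 79+0-31=48
Step 8: prey: 0+0-0=0; pred: 48+0-19=29
Step 9: prey: 0+0-0=0; pred: 29+0-11=18
Step 10: prey: 0+0-0=0; pred: 18+0-7=11
Step 11: prey: 0+0-0=0; pred: 11+0-4=7
Step 12: prey: 0+0-0=0; pred: 7+0-2=5
Max prey = 77 at step 2

Answer: 77 2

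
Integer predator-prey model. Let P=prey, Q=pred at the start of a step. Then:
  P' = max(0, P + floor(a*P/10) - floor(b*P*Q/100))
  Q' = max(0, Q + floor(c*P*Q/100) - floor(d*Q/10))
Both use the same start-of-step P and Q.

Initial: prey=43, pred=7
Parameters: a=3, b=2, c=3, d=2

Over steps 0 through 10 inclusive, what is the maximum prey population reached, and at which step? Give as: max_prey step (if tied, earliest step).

Answer: 49 1

Derivation:
Step 1: prey: 43+12-6=49; pred: 7+9-1=15
Step 2: prey: 49+14-14=49; pred: 15+22-3=34
Step 3: prey: 49+14-33=30; pred: 34+49-6=77
Step 4: prey: 30+9-46=0; pred: 77+69-15=131
Step 5: prey: 0+0-0=0; pred: 131+0-26=105
Step 6: prey: 0+0-0=0; pred: 105+0-21=84
Step 7: prey: 0+0-0=0; pred: 84+0-16=68
Step 8: prey: 0+0-0=0; pred: 68+0-13=55
Step 9: prey: 0+0-0=0; pred: 55+0-11=44
Step 10: prey: 0+0-0=0; pred: 44+0-8=36
Max prey = 49 at step 1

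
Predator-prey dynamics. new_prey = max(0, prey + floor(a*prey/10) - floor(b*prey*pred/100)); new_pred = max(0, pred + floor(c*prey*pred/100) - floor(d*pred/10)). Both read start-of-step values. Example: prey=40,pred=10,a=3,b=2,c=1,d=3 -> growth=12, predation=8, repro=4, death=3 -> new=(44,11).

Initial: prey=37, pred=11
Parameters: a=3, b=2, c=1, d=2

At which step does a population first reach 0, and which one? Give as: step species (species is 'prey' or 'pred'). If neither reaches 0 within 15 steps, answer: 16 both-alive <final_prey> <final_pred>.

Step 1: prey: 37+11-8=40; pred: 11+4-2=13
Step 2: prey: 40+12-10=42; pred: 13+5-2=16
Step 3: prey: 42+12-13=41; pred: 16+6-3=19
Step 4: prey: 41+12-15=38; pred: 19+7-3=23
Step 5: prey: 38+11-17=32; pred: 23+8-4=27
Step 6: prey: 32+9-17=24; pred: 27+8-5=30
Step 7: prey: 24+7-14=17; pred: 30+7-6=31
Step 8: prey: 17+5-10=12; pred: 31+5-6=30
Step 9: prey: 12+3-7=8; pred: 30+3-6=27
Step 10: prey: 8+2-4=6; pred: 27+2-5=24
Step 11: prey: 6+1-2=5; pred: 24+1-4=21
Step 12: prey: 5+1-2=4; pred: 21+1-4=18
Step 13: prey: 4+1-1=4; pred: 18+0-3=15
Step 14: prey: 4+1-1=4; pred: 15+0-3=12
Step 15: prey: 4+1-0=5; pred: 12+0-2=10
No extinction within 15 steps

Answer: 16 both-alive 5 10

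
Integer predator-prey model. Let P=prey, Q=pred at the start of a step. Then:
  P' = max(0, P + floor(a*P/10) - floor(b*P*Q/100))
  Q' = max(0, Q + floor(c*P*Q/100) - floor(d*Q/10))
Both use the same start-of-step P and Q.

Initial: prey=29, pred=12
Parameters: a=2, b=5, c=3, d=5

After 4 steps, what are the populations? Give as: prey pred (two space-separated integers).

Step 1: prey: 29+5-17=17; pred: 12+10-6=16
Step 2: prey: 17+3-13=7; pred: 16+8-8=16
Step 3: prey: 7+1-5=3; pred: 16+3-8=11
Step 4: prey: 3+0-1=2; pred: 11+0-5=6

Answer: 2 6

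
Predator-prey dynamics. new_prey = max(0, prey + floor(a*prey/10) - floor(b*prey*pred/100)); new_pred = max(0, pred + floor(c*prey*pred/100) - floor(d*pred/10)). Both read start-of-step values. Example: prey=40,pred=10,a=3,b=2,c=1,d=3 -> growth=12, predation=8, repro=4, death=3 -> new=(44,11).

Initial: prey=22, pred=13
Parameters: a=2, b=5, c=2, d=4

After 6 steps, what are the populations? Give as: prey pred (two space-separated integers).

Step 1: prey: 22+4-14=12; pred: 13+5-5=13
Step 2: prey: 12+2-7=7; pred: 13+3-5=11
Step 3: prey: 7+1-3=5; pred: 11+1-4=8
Step 4: prey: 5+1-2=4; pred: 8+0-3=5
Step 5: prey: 4+0-1=3; pred: 5+0-2=3
Step 6: prey: 3+0-0=3; pred: 3+0-1=2

Answer: 3 2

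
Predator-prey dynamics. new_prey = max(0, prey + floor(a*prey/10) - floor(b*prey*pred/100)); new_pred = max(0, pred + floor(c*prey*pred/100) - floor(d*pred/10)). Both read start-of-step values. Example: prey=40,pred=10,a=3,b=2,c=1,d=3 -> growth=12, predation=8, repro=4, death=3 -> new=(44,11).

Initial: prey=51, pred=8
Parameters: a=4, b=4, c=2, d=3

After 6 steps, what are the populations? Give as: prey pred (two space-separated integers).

Answer: 0 22

Derivation:
Step 1: prey: 51+20-16=55; pred: 8+8-2=14
Step 2: prey: 55+22-30=47; pred: 14+15-4=25
Step 3: prey: 47+18-47=18; pred: 25+23-7=41
Step 4: prey: 18+7-29=0; pred: 41+14-12=43
Step 5: prey: 0+0-0=0; pred: 43+0-12=31
Step 6: prey: 0+0-0=0; pred: 31+0-9=22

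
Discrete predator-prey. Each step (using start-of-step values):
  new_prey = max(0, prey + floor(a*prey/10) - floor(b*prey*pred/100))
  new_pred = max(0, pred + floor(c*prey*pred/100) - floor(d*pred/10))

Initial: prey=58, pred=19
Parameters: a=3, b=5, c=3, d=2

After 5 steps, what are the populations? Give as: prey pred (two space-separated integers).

Step 1: prey: 58+17-55=20; pred: 19+33-3=49
Step 2: prey: 20+6-49=0; pred: 49+29-9=69
Step 3: prey: 0+0-0=0; pred: 69+0-13=56
Step 4: prey: 0+0-0=0; pred: 56+0-11=45
Step 5: prey: 0+0-0=0; pred: 45+0-9=36

Answer: 0 36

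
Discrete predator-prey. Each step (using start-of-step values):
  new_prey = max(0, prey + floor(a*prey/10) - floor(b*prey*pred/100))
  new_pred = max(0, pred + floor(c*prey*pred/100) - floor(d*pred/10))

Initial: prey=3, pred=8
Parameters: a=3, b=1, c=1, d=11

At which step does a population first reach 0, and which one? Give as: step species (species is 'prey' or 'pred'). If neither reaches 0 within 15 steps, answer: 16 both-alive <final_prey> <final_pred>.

Step 1: prey: 3+0-0=3; pred: 8+0-8=0
First extinction: pred at step 1

Answer: 1 pred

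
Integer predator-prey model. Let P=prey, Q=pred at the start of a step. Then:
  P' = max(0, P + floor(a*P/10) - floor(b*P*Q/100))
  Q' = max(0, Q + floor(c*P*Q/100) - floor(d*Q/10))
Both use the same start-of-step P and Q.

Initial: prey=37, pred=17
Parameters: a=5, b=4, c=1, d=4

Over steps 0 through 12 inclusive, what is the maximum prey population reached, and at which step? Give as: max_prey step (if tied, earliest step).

Step 1: prey: 37+18-25=30; pred: 17+6-6=17
Step 2: prey: 30+15-20=25; pred: 17+5-6=16
Step 3: prey: 25+12-16=21; pred: 16+4-6=14
Step 4: prey: 21+10-11=20; pred: 14+2-5=11
Step 5: prey: 20+10-8=22; pred: 11+2-4=9
Step 6: prey: 22+11-7=26; pred: 9+1-3=7
Step 7: prey: 26+13-7=32; pred: 7+1-2=6
Step 8: prey: 32+16-7=41; pred: 6+1-2=5
Step 9: prey: 41+20-8=53; pred: 5+2-2=5
Step 10: prey: 53+26-10=69; pred: 5+2-2=5
Step 11: prey: 69+34-13=90; pred: 5+3-2=6
Step 12: prey: 90+45-21=114; pred: 6+5-2=9
Max prey = 114 at step 12

Answer: 114 12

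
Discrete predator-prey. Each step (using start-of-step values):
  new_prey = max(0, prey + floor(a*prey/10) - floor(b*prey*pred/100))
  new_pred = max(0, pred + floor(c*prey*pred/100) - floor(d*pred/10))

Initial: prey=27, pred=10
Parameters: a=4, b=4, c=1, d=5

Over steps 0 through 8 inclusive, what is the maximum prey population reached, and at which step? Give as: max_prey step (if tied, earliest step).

Answer: 119 8

Derivation:
Step 1: prey: 27+10-10=27; pred: 10+2-5=7
Step 2: prey: 27+10-7=30; pred: 7+1-3=5
Step 3: prey: 30+12-6=36; pred: 5+1-2=4
Step 4: prey: 36+14-5=45; pred: 4+1-2=3
Step 5: prey: 45+18-5=58; pred: 3+1-1=3
Step 6: prey: 58+23-6=75; pred: 3+1-1=3
Step 7: prey: 75+30-9=96; pred: 3+2-1=4
Step 8: prey: 96+38-15=119; pred: 4+3-2=5
Max prey = 119 at step 8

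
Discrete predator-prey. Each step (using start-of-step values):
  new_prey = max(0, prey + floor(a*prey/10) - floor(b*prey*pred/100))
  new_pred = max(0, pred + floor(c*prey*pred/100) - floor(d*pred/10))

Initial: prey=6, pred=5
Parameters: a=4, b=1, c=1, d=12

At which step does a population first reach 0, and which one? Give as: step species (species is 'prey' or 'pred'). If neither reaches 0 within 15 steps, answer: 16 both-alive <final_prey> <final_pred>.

Step 1: prey: 6+2-0=8; pred: 5+0-6=0
First extinction: pred at step 1

Answer: 1 pred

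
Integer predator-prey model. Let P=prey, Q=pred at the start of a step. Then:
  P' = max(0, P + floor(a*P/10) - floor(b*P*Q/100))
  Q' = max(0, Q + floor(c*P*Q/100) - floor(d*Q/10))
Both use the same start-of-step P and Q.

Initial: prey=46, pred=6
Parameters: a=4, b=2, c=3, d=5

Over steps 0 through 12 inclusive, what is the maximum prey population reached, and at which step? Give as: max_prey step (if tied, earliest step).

Answer: 70 2

Derivation:
Step 1: prey: 46+18-5=59; pred: 6+8-3=11
Step 2: prey: 59+23-12=70; pred: 11+19-5=25
Step 3: prey: 70+28-35=63; pred: 25+52-12=65
Step 4: prey: 63+25-81=7; pred: 65+122-32=155
Step 5: prey: 7+2-21=0; pred: 155+32-77=110
Step 6: prey: 0+0-0=0; pred: 110+0-55=55
Step 7: prey: 0+0-0=0; pred: 55+0-27=28
Step 8: prey: 0+0-0=0; pred: 28+0-14=14
Step 9: prey: 0+0-0=0; pred: 14+0-7=7
Step 10: prey: 0+0-0=0; pred: 7+0-3=4
Step 11: prey: 0+0-0=0; pred: 4+0-2=2
Step 12: prey: 0+0-0=0; pred: 2+0-1=1
Max prey = 70 at step 2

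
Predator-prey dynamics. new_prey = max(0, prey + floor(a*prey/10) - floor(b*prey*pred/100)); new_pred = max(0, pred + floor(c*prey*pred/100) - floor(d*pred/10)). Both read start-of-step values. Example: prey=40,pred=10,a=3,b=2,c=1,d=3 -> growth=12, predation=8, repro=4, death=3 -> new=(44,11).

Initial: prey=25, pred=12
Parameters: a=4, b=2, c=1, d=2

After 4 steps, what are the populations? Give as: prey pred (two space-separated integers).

Step 1: prey: 25+10-6=29; pred: 12+3-2=13
Step 2: prey: 29+11-7=33; pred: 13+3-2=14
Step 3: prey: 33+13-9=37; pred: 14+4-2=16
Step 4: prey: 37+14-11=40; pred: 16+5-3=18

Answer: 40 18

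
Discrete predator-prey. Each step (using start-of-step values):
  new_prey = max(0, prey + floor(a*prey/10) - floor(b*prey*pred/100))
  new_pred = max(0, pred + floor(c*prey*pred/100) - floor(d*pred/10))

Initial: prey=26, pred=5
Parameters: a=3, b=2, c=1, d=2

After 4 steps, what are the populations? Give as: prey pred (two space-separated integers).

Answer: 54 6

Derivation:
Step 1: prey: 26+7-2=31; pred: 5+1-1=5
Step 2: prey: 31+9-3=37; pred: 5+1-1=5
Step 3: prey: 37+11-3=45; pred: 5+1-1=5
Step 4: prey: 45+13-4=54; pred: 5+2-1=6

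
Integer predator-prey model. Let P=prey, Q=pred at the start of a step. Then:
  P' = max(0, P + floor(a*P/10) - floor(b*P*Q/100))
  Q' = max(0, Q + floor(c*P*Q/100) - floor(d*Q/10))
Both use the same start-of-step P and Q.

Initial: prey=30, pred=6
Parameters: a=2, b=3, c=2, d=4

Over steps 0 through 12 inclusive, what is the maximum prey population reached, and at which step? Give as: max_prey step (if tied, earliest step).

Answer: 31 1

Derivation:
Step 1: prey: 30+6-5=31; pred: 6+3-2=7
Step 2: prey: 31+6-6=31; pred: 7+4-2=9
Step 3: prey: 31+6-8=29; pred: 9+5-3=11
Step 4: prey: 29+5-9=25; pred: 11+6-4=13
Step 5: prey: 25+5-9=21; pred: 13+6-5=14
Step 6: prey: 21+4-8=17; pred: 14+5-5=14
Step 7: prey: 17+3-7=13; pred: 14+4-5=13
Step 8: prey: 13+2-5=10; pred: 13+3-5=11
Step 9: prey: 10+2-3=9; pred: 11+2-4=9
Step 10: prey: 9+1-2=8; pred: 9+1-3=7
Step 11: prey: 8+1-1=8; pred: 7+1-2=6
Step 12: prey: 8+1-1=8; pred: 6+0-2=4
Max prey = 31 at step 1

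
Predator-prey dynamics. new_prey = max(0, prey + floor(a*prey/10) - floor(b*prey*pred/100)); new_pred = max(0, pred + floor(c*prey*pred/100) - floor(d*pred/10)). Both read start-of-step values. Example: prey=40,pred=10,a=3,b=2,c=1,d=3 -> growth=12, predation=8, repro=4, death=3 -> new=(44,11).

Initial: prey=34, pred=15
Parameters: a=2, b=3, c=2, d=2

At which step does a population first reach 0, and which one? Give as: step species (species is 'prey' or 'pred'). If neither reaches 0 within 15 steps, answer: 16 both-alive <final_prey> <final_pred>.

Step 1: prey: 34+6-15=25; pred: 15+10-3=22
Step 2: prey: 25+5-16=14; pred: 22+11-4=29
Step 3: prey: 14+2-12=4; pred: 29+8-5=32
Step 4: prey: 4+0-3=1; pred: 32+2-6=28
Step 5: prey: 1+0-0=1; pred: 28+0-5=23
Step 6: prey: 1+0-0=1; pred: 23+0-4=19
Step 7: prey: 1+0-0=1; pred: 19+0-3=16
Step 8: prey: 1+0-0=1; pred: 16+0-3=13
Step 9: prey: 1+0-0=1; pred: 13+0-2=11
Step 10: prey: 1+0-0=1; pred: 11+0-2=9
Step 11: prey: 1+0-0=1; pred: 9+0-1=8
Step 12: prey: 1+0-0=1; pred: 8+0-1=7
Step 13: prey: 1+0-0=1; pred: 7+0-1=6
Step 14: prey: 1+0-0=1; pred: 6+0-1=5
Step 15: prey: 1+0-0=1; pred: 5+0-1=4
No extinction within 15 steps

Answer: 16 both-alive 1 4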